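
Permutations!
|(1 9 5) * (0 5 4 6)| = |(0 5 1 9 4 6)| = 6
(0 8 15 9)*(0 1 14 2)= [8, 14, 0, 3, 4, 5, 6, 7, 15, 1, 10, 11, 12, 13, 2, 9]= (0 8 15 9 1 14 2)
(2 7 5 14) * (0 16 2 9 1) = (0 16 2 7 5 14 9 1) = [16, 0, 7, 3, 4, 14, 6, 5, 8, 1, 10, 11, 12, 13, 9, 15, 2]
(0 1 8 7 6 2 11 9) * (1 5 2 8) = [5, 1, 11, 3, 4, 2, 8, 6, 7, 0, 10, 9] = (0 5 2 11 9)(6 8 7)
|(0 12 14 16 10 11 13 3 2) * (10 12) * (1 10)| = 21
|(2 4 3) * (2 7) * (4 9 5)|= |(2 9 5 4 3 7)|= 6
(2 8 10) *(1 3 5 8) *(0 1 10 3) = (0 1)(2 10)(3 5 8) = [1, 0, 10, 5, 4, 8, 6, 7, 3, 9, 2]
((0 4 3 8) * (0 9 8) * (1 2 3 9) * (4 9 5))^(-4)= ((0 9 8 1 2 3)(4 5))^(-4)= (0 8 2)(1 3 9)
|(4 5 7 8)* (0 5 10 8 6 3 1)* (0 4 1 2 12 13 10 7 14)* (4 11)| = 33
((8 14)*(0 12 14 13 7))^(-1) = (0 7 13 8 14 12)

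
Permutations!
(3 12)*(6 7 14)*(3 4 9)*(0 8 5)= [8, 1, 2, 12, 9, 0, 7, 14, 5, 3, 10, 11, 4, 13, 6]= (0 8 5)(3 12 4 9)(6 7 14)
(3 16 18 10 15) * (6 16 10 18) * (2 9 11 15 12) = (18)(2 9 11 15 3 10 12)(6 16) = [0, 1, 9, 10, 4, 5, 16, 7, 8, 11, 12, 15, 2, 13, 14, 3, 6, 17, 18]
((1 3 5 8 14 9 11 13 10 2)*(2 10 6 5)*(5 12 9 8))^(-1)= ((1 3 2)(6 12 9 11 13)(8 14))^(-1)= (1 2 3)(6 13 11 9 12)(8 14)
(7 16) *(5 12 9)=(5 12 9)(7 16)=[0, 1, 2, 3, 4, 12, 6, 16, 8, 5, 10, 11, 9, 13, 14, 15, 7]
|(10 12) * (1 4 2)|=|(1 4 2)(10 12)|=6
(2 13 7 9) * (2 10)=[0, 1, 13, 3, 4, 5, 6, 9, 8, 10, 2, 11, 12, 7]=(2 13 7 9 10)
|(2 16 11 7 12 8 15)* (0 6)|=|(0 6)(2 16 11 7 12 8 15)|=14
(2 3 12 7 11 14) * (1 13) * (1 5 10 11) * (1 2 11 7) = (1 13 5 10 7 2 3 12)(11 14) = [0, 13, 3, 12, 4, 10, 6, 2, 8, 9, 7, 14, 1, 5, 11]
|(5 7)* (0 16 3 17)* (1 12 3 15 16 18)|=6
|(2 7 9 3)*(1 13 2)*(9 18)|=|(1 13 2 7 18 9 3)|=7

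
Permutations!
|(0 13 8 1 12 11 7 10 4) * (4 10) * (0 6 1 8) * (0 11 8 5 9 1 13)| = 5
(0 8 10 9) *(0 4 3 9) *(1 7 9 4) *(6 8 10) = (0 10)(1 7 9)(3 4)(6 8) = [10, 7, 2, 4, 3, 5, 8, 9, 6, 1, 0]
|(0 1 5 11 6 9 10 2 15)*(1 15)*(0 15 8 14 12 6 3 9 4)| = 42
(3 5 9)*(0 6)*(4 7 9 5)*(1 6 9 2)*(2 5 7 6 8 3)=(0 9 2 1 8 3 4 6)(5 7)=[9, 8, 1, 4, 6, 7, 0, 5, 3, 2]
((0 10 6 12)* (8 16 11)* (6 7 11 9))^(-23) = ((0 10 7 11 8 16 9 6 12))^(-23) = (0 8 12 11 6 7 9 10 16)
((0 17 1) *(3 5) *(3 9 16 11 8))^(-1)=((0 17 1)(3 5 9 16 11 8))^(-1)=(0 1 17)(3 8 11 16 9 5)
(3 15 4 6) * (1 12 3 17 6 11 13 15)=[0, 12, 2, 1, 11, 5, 17, 7, 8, 9, 10, 13, 3, 15, 14, 4, 16, 6]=(1 12 3)(4 11 13 15)(6 17)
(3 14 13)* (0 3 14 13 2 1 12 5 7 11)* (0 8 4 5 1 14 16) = (0 3 13 16)(1 12)(2 14)(4 5 7 11 8) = [3, 12, 14, 13, 5, 7, 6, 11, 4, 9, 10, 8, 1, 16, 2, 15, 0]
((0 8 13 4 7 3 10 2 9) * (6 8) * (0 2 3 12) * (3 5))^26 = ((0 6 8 13 4 7 12)(2 9)(3 10 5))^26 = (0 7 13 6 12 4 8)(3 5 10)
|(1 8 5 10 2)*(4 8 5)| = 4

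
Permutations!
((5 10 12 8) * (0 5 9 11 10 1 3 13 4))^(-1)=((0 5 1 3 13 4)(8 9 11 10 12))^(-1)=(0 4 13 3 1 5)(8 12 10 11 9)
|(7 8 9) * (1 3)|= 6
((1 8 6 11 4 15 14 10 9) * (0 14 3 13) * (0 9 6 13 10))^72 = ((0 14)(1 8 13 9)(3 10 6 11 4 15))^72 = (15)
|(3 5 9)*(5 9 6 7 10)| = 4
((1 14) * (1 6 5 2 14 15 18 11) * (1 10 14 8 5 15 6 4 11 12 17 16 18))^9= ((1 6 15)(2 8 5)(4 11 10 14)(12 17 16 18))^9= (4 11 10 14)(12 17 16 18)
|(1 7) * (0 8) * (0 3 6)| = 4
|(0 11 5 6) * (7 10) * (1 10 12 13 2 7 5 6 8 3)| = |(0 11 6)(1 10 5 8 3)(2 7 12 13)| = 60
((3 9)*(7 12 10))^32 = (7 10 12)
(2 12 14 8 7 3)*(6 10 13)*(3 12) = (2 3)(6 10 13)(7 12 14 8) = [0, 1, 3, 2, 4, 5, 10, 12, 7, 9, 13, 11, 14, 6, 8]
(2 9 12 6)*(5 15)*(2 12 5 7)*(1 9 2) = (1 9 5 15 7)(6 12) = [0, 9, 2, 3, 4, 15, 12, 1, 8, 5, 10, 11, 6, 13, 14, 7]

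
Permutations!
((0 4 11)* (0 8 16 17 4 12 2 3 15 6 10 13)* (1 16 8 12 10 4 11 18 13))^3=(0 16 12 15 18 10 17 2 6 13 1 11 3 4)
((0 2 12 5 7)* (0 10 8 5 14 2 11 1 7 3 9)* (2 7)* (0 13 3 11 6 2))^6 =((0 6 2 12 14 7 10 8 5 11 1)(3 9 13))^6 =(0 10 6 8 2 5 12 11 14 1 7)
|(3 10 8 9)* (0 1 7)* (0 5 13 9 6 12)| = 11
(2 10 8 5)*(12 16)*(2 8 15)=(2 10 15)(5 8)(12 16)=[0, 1, 10, 3, 4, 8, 6, 7, 5, 9, 15, 11, 16, 13, 14, 2, 12]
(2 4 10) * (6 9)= (2 4 10)(6 9)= [0, 1, 4, 3, 10, 5, 9, 7, 8, 6, 2]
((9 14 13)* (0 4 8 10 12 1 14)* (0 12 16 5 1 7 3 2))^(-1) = ((0 4 8 10 16 5 1 14 13 9 12 7 3 2))^(-1) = (0 2 3 7 12 9 13 14 1 5 16 10 8 4)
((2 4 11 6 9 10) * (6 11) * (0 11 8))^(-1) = (0 8 11)(2 10 9 6 4)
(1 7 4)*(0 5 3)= (0 5 3)(1 7 4)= [5, 7, 2, 0, 1, 3, 6, 4]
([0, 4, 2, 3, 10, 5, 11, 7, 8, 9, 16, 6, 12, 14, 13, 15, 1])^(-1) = (1 16 10 4)(6 11)(13 14)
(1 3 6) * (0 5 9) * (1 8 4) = (0 5 9)(1 3 6 8 4) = [5, 3, 2, 6, 1, 9, 8, 7, 4, 0]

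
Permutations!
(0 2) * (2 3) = [3, 1, 0, 2] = (0 3 2)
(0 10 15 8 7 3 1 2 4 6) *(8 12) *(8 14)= [10, 2, 4, 1, 6, 5, 0, 3, 7, 9, 15, 11, 14, 13, 8, 12]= (0 10 15 12 14 8 7 3 1 2 4 6)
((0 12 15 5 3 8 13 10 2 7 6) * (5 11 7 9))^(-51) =((0 12 15 11 7 6)(2 9 5 3 8 13 10))^(-51) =(0 11)(2 13 3 9 10 8 5)(6 15)(7 12)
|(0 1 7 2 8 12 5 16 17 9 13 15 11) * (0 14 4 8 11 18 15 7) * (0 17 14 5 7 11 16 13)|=|(0 1 17 9)(2 16 14 4 8 12 7)(5 13 11)(15 18)|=84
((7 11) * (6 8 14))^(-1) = ((6 8 14)(7 11))^(-1) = (6 14 8)(7 11)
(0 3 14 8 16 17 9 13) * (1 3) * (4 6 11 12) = (0 1 3 14 8 16 17 9 13)(4 6 11 12) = [1, 3, 2, 14, 6, 5, 11, 7, 16, 13, 10, 12, 4, 0, 8, 15, 17, 9]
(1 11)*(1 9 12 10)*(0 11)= (0 11 9 12 10 1)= [11, 0, 2, 3, 4, 5, 6, 7, 8, 12, 1, 9, 10]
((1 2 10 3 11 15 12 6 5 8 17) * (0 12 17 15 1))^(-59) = (0 8 12 15 6 17 5)(1 2 10 3 11)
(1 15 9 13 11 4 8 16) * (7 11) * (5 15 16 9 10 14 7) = (1 16)(4 8 9 13 5 15 10 14 7 11) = [0, 16, 2, 3, 8, 15, 6, 11, 9, 13, 14, 4, 12, 5, 7, 10, 1]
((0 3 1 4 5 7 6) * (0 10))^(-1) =((0 3 1 4 5 7 6 10))^(-1) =(0 10 6 7 5 4 1 3)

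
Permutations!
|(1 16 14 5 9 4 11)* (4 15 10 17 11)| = |(1 16 14 5 9 15 10 17 11)| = 9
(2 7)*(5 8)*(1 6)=(1 6)(2 7)(5 8)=[0, 6, 7, 3, 4, 8, 1, 2, 5]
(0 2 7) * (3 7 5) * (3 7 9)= [2, 1, 5, 9, 4, 7, 6, 0, 8, 3]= (0 2 5 7)(3 9)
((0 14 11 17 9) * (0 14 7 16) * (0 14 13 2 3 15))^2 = (0 16 11 9 2 15 7 14 17 13 3)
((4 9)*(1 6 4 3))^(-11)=(1 3 9 4 6)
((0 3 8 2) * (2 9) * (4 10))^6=((0 3 8 9 2)(4 10))^6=(10)(0 3 8 9 2)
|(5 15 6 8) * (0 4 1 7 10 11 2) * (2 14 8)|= 12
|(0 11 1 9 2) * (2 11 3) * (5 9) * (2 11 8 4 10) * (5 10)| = 12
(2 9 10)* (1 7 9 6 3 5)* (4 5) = [0, 7, 6, 4, 5, 1, 3, 9, 8, 10, 2] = (1 7 9 10 2 6 3 4 5)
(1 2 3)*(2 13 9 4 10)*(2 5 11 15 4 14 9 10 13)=(1 2 3)(4 13 10 5 11 15)(9 14)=[0, 2, 3, 1, 13, 11, 6, 7, 8, 14, 5, 15, 12, 10, 9, 4]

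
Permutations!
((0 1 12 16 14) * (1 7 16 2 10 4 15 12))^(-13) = ((0 7 16 14)(2 10 4 15 12))^(-13) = (0 14 16 7)(2 4 12 10 15)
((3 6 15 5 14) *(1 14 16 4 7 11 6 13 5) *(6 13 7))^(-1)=(1 15 6 4 16 5 13 11 7 3 14)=((1 14 3 7 11 13 5 16 4 6 15))^(-1)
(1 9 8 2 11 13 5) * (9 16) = (1 16 9 8 2 11 13 5) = [0, 16, 11, 3, 4, 1, 6, 7, 2, 8, 10, 13, 12, 5, 14, 15, 9]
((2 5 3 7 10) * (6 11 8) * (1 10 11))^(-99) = (11)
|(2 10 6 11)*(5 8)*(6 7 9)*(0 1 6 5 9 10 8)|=8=|(0 1 6 11 2 8 9 5)(7 10)|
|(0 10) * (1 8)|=2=|(0 10)(1 8)|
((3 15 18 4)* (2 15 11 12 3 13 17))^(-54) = ((2 15 18 4 13 17)(3 11 12))^(-54) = (18)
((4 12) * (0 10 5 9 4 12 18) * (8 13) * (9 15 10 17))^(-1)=(0 18 4 9 17)(5 10 15)(8 13)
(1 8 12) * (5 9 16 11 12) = (1 8 5 9 16 11 12) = [0, 8, 2, 3, 4, 9, 6, 7, 5, 16, 10, 12, 1, 13, 14, 15, 11]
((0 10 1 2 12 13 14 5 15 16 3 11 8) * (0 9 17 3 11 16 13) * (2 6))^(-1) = ((0 10 1 6 2 12)(3 16 11 8 9 17)(5 15 13 14))^(-1) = (0 12 2 6 1 10)(3 17 9 8 11 16)(5 14 13 15)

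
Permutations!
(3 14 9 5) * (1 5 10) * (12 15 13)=(1 5 3 14 9 10)(12 15 13)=[0, 5, 2, 14, 4, 3, 6, 7, 8, 10, 1, 11, 15, 12, 9, 13]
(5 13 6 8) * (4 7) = (4 7)(5 13 6 8) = [0, 1, 2, 3, 7, 13, 8, 4, 5, 9, 10, 11, 12, 6]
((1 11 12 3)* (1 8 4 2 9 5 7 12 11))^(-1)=((2 9 5 7 12 3 8 4))^(-1)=(2 4 8 3 12 7 5 9)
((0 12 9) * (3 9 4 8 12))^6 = ((0 3 9)(4 8 12))^6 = (12)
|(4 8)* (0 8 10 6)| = |(0 8 4 10 6)| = 5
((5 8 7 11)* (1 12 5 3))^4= ((1 12 5 8 7 11 3))^4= (1 7 12 11 5 3 8)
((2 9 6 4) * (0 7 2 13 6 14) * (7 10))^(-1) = ((0 10 7 2 9 14)(4 13 6))^(-1) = (0 14 9 2 7 10)(4 6 13)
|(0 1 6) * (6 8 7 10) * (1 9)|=7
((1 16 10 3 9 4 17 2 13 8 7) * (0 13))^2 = ((0 13 8 7 1 16 10 3 9 4 17 2))^2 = (0 8 1 10 9 17)(2 13 7 16 3 4)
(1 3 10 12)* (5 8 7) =(1 3 10 12)(5 8 7) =[0, 3, 2, 10, 4, 8, 6, 5, 7, 9, 12, 11, 1]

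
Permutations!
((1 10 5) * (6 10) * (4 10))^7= ((1 6 4 10 5))^7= (1 4 5 6 10)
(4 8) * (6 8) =(4 6 8) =[0, 1, 2, 3, 6, 5, 8, 7, 4]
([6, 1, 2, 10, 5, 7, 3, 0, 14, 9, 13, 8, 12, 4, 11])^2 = (0 3 13 5)(4 7 6 10)(8 11 14)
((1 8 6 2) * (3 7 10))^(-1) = (1 2 6 8)(3 10 7)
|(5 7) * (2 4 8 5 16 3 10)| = |(2 4 8 5 7 16 3 10)| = 8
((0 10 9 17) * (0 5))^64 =(0 5 17 9 10)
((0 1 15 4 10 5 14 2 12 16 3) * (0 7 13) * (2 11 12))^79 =(0 1 15 4 10 5 14 11 12 16 3 7 13)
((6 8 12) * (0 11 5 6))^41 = (0 12 8 6 5 11)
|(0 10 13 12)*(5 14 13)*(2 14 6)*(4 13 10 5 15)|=|(0 5 6 2 14 10 15 4 13 12)|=10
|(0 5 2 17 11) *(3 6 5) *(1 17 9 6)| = |(0 3 1 17 11)(2 9 6 5)| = 20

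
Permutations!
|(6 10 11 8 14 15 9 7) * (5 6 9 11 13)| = 4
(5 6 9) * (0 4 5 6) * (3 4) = (0 3 4 5)(6 9) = [3, 1, 2, 4, 5, 0, 9, 7, 8, 6]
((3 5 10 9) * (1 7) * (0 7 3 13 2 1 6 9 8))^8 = (0 5 2 6 8 3 13 7 10 1 9)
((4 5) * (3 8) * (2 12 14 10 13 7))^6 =(14)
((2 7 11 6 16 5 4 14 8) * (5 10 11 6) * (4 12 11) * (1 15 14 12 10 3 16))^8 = (16)(1 15 14 8 2 7 6)(4 5 12 10 11)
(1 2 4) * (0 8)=[8, 2, 4, 3, 1, 5, 6, 7, 0]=(0 8)(1 2 4)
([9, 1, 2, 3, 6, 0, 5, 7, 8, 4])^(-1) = (0 5 6 4 9)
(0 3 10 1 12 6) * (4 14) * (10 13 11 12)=(0 3 13 11 12 6)(1 10)(4 14)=[3, 10, 2, 13, 14, 5, 0, 7, 8, 9, 1, 12, 6, 11, 4]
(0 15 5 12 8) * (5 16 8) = [15, 1, 2, 3, 4, 12, 6, 7, 0, 9, 10, 11, 5, 13, 14, 16, 8] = (0 15 16 8)(5 12)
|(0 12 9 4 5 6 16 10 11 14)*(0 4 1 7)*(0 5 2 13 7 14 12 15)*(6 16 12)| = 26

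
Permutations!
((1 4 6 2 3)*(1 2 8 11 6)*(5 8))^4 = (11)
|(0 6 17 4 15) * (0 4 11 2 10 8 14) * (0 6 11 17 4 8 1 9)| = 30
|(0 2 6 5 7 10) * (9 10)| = 7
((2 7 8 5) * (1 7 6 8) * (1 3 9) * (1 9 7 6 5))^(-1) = ((9)(1 6 8)(2 5)(3 7))^(-1) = (9)(1 8 6)(2 5)(3 7)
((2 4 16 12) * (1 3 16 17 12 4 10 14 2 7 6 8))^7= ((1 3 16 4 17 12 7 6 8)(2 10 14))^7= (1 6 12 4 3 8 7 17 16)(2 10 14)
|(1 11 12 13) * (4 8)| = |(1 11 12 13)(4 8)| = 4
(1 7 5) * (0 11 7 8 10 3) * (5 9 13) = [11, 8, 2, 0, 4, 1, 6, 9, 10, 13, 3, 7, 12, 5] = (0 11 7 9 13 5 1 8 10 3)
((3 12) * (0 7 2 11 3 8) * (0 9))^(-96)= (12)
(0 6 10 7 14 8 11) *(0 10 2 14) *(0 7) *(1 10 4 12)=(0 6 2 14 8 11 4 12 1 10)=[6, 10, 14, 3, 12, 5, 2, 7, 11, 9, 0, 4, 1, 13, 8]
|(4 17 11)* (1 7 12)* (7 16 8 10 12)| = 15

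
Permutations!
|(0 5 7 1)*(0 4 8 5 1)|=|(0 1 4 8 5 7)|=6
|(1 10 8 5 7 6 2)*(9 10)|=|(1 9 10 8 5 7 6 2)|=8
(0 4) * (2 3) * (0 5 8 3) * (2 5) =(0 4 2)(3 5 8) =[4, 1, 0, 5, 2, 8, 6, 7, 3]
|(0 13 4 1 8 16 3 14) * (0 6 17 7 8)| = |(0 13 4 1)(3 14 6 17 7 8 16)| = 28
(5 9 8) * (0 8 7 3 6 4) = (0 8 5 9 7 3 6 4) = [8, 1, 2, 6, 0, 9, 4, 3, 5, 7]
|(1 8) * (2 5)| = |(1 8)(2 5)| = 2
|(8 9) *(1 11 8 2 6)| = 6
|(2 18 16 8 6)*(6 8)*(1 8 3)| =|(1 8 3)(2 18 16 6)| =12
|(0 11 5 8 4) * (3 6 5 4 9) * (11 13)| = |(0 13 11 4)(3 6 5 8 9)| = 20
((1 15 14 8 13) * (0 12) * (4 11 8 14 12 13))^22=((0 13 1 15 12)(4 11 8))^22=(0 1 12 13 15)(4 11 8)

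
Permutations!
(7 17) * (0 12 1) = (0 12 1)(7 17) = [12, 0, 2, 3, 4, 5, 6, 17, 8, 9, 10, 11, 1, 13, 14, 15, 16, 7]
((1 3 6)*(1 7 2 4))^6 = (7)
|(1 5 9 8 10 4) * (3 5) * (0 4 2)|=9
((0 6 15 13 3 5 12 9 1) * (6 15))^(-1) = (0 1 9 12 5 3 13 15)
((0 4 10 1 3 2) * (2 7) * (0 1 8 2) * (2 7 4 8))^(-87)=((0 8 7)(1 3 4 10 2))^(-87)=(1 10 3 2 4)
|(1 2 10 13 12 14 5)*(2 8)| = 8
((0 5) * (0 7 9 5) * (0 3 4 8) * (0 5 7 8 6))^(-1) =(0 6 4 3)(5 8)(7 9)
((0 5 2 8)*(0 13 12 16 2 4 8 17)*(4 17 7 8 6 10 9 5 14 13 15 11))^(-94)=(0 13 16 7 15 4 10 5)(2 8 11 6 9 17 14 12)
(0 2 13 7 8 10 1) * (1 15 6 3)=(0 2 13 7 8 10 15 6 3 1)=[2, 0, 13, 1, 4, 5, 3, 8, 10, 9, 15, 11, 12, 7, 14, 6]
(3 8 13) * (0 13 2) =(0 13 3 8 2) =[13, 1, 0, 8, 4, 5, 6, 7, 2, 9, 10, 11, 12, 3]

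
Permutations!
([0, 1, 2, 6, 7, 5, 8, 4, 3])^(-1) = [0, 1, 2, 8, 7, 5, 3, 4, 6]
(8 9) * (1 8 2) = (1 8 9 2) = [0, 8, 1, 3, 4, 5, 6, 7, 9, 2]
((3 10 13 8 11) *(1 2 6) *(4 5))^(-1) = ((1 2 6)(3 10 13 8 11)(4 5))^(-1) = (1 6 2)(3 11 8 13 10)(4 5)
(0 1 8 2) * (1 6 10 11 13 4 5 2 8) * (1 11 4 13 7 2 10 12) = [6, 11, 0, 3, 5, 10, 12, 2, 8, 9, 4, 7, 1, 13] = (13)(0 6 12 1 11 7 2)(4 5 10)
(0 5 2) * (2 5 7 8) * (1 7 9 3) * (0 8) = (0 9 3 1 7)(2 8) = [9, 7, 8, 1, 4, 5, 6, 0, 2, 3]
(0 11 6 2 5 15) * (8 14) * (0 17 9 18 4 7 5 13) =[11, 1, 13, 3, 7, 15, 2, 5, 14, 18, 10, 6, 12, 0, 8, 17, 16, 9, 4] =(0 11 6 2 13)(4 7 5 15 17 9 18)(8 14)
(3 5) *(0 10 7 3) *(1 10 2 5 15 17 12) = (0 2 5)(1 10 7 3 15 17 12) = [2, 10, 5, 15, 4, 0, 6, 3, 8, 9, 7, 11, 1, 13, 14, 17, 16, 12]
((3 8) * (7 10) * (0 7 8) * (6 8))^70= (0 8 10)(3 6 7)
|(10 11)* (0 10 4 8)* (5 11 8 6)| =|(0 10 8)(4 6 5 11)| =12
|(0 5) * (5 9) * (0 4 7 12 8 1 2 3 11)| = |(0 9 5 4 7 12 8 1 2 3 11)| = 11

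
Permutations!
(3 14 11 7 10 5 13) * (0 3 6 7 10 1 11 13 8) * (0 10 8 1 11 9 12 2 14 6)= [3, 9, 14, 6, 4, 1, 7, 11, 10, 12, 5, 8, 2, 0, 13]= (0 3 6 7 11 8 10 5 1 9 12 2 14 13)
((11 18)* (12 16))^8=((11 18)(12 16))^8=(18)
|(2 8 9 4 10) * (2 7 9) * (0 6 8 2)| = |(0 6 8)(4 10 7 9)| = 12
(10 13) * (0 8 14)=(0 8 14)(10 13)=[8, 1, 2, 3, 4, 5, 6, 7, 14, 9, 13, 11, 12, 10, 0]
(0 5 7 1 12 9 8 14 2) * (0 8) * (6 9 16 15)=[5, 12, 8, 3, 4, 7, 9, 1, 14, 0, 10, 11, 16, 13, 2, 6, 15]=(0 5 7 1 12 16 15 6 9)(2 8 14)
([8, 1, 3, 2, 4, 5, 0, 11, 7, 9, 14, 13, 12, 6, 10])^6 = [0, 1, 2, 3, 4, 5, 6, 7, 8, 9, 10, 11, 12, 13, 14]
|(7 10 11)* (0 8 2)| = 3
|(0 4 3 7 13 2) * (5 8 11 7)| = |(0 4 3 5 8 11 7 13 2)| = 9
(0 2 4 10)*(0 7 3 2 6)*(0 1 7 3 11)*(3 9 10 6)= [3, 7, 4, 2, 6, 5, 1, 11, 8, 10, 9, 0]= (0 3 2 4 6 1 7 11)(9 10)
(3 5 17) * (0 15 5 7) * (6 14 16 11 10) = (0 15 5 17 3 7)(6 14 16 11 10) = [15, 1, 2, 7, 4, 17, 14, 0, 8, 9, 6, 10, 12, 13, 16, 5, 11, 3]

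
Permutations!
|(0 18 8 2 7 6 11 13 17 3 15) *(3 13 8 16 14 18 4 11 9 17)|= |(0 4 11 8 2 7 6 9 17 13 3 15)(14 18 16)|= 12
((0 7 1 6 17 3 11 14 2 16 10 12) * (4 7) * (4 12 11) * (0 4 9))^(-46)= (0 9 3 17 6 1 7 4 12)(2 14 11 10 16)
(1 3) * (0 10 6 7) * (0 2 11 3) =(0 10 6 7 2 11 3 1) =[10, 0, 11, 1, 4, 5, 7, 2, 8, 9, 6, 3]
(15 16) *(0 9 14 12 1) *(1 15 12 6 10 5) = (0 9 14 6 10 5 1)(12 15 16) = [9, 0, 2, 3, 4, 1, 10, 7, 8, 14, 5, 11, 15, 13, 6, 16, 12]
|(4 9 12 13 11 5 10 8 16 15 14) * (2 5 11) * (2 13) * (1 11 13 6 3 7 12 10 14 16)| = |(1 11 13 6 3 7 12 2 5 14 4 9 10 8)(15 16)| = 14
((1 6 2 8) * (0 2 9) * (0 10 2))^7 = ((1 6 9 10 2 8))^7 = (1 6 9 10 2 8)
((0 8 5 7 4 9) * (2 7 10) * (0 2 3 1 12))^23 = ((0 8 5 10 3 1 12)(2 7 4 9))^23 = (0 5 3 12 8 10 1)(2 9 4 7)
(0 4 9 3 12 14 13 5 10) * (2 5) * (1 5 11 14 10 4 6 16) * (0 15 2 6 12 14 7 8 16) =(0 12 10 15 2 11 7 8 16 1 5 4 9 3 14 13 6) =[12, 5, 11, 14, 9, 4, 0, 8, 16, 3, 15, 7, 10, 6, 13, 2, 1]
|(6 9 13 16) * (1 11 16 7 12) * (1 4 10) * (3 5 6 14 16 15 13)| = |(1 11 15 13 7 12 4 10)(3 5 6 9)(14 16)| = 8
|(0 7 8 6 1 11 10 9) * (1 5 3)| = 10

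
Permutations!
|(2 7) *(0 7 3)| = |(0 7 2 3)| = 4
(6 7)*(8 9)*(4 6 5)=[0, 1, 2, 3, 6, 4, 7, 5, 9, 8]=(4 6 7 5)(8 9)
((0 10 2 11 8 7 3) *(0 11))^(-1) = (0 2 10)(3 7 8 11)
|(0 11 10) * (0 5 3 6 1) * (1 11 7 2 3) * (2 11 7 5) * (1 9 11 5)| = |(0 1)(2 3 6 7 5 9 11 10)| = 8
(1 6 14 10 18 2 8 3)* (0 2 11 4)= (0 2 8 3 1 6 14 10 18 11 4)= [2, 6, 8, 1, 0, 5, 14, 7, 3, 9, 18, 4, 12, 13, 10, 15, 16, 17, 11]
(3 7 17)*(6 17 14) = (3 7 14 6 17) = [0, 1, 2, 7, 4, 5, 17, 14, 8, 9, 10, 11, 12, 13, 6, 15, 16, 3]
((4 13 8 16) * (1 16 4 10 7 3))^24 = ((1 16 10 7 3)(4 13 8))^24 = (1 3 7 10 16)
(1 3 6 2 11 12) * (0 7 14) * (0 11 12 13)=(0 7 14 11 13)(1 3 6 2 12)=[7, 3, 12, 6, 4, 5, 2, 14, 8, 9, 10, 13, 1, 0, 11]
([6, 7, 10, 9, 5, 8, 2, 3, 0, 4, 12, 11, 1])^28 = (0 12 9)(1 4 6)(2 7 5)(3 8 10)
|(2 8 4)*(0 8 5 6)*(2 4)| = |(0 8 2 5 6)| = 5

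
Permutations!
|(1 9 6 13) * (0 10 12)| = |(0 10 12)(1 9 6 13)| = 12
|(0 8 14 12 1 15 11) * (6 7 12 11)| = |(0 8 14 11)(1 15 6 7 12)| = 20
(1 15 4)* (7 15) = (1 7 15 4) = [0, 7, 2, 3, 1, 5, 6, 15, 8, 9, 10, 11, 12, 13, 14, 4]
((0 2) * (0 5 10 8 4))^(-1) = ((0 2 5 10 8 4))^(-1) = (0 4 8 10 5 2)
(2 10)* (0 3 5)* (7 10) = [3, 1, 7, 5, 4, 0, 6, 10, 8, 9, 2] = (0 3 5)(2 7 10)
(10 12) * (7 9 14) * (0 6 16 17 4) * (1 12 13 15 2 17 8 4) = [6, 12, 17, 3, 0, 5, 16, 9, 4, 14, 13, 11, 10, 15, 7, 2, 8, 1] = (0 6 16 8 4)(1 12 10 13 15 2 17)(7 9 14)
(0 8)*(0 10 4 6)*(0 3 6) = (0 8 10 4)(3 6) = [8, 1, 2, 6, 0, 5, 3, 7, 10, 9, 4]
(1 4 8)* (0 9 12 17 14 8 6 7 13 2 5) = (0 9 12 17 14 8 1 4 6 7 13 2 5) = [9, 4, 5, 3, 6, 0, 7, 13, 1, 12, 10, 11, 17, 2, 8, 15, 16, 14]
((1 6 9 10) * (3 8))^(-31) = (1 6 9 10)(3 8)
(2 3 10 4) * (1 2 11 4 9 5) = (1 2 3 10 9 5)(4 11) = [0, 2, 3, 10, 11, 1, 6, 7, 8, 5, 9, 4]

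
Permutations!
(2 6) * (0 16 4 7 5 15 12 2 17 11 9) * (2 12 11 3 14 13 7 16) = (0 2 6 17 3 14 13 7 5 15 11 9)(4 16) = [2, 1, 6, 14, 16, 15, 17, 5, 8, 0, 10, 9, 12, 7, 13, 11, 4, 3]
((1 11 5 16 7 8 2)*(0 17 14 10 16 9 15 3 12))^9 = ((0 17 14 10 16 7 8 2 1 11 5 9 15 3 12))^9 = (0 11 10 15 8)(1 14 9 7 12)(2 17 5 16 3)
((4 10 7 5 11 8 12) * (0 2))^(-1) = (0 2)(4 12 8 11 5 7 10)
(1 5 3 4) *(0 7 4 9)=(0 7 4 1 5 3 9)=[7, 5, 2, 9, 1, 3, 6, 4, 8, 0]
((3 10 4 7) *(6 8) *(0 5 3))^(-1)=((0 5 3 10 4 7)(6 8))^(-1)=(0 7 4 10 3 5)(6 8)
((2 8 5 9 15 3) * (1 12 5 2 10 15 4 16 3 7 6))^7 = ((1 12 5 9 4 16 3 10 15 7 6)(2 8))^7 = (1 10 9 6 3 5 7 16 12 15 4)(2 8)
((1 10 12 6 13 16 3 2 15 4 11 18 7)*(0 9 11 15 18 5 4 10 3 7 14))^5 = ((0 9 11 5 4 15 10 12 6 13 16 7 1 3 2 18 14))^5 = (0 15 16 18 5 6 3 9 10 7 14 4 13 2 11 12 1)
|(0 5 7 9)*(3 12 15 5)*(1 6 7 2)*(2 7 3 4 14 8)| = |(0 4 14 8 2 1 6 3 12 15 5 7 9)| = 13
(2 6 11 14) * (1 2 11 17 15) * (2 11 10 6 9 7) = [0, 11, 9, 3, 4, 5, 17, 2, 8, 7, 6, 14, 12, 13, 10, 1, 16, 15] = (1 11 14 10 6 17 15)(2 9 7)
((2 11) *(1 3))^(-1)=((1 3)(2 11))^(-1)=(1 3)(2 11)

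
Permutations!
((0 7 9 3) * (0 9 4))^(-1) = (0 4 7)(3 9)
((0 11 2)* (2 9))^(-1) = ((0 11 9 2))^(-1) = (0 2 9 11)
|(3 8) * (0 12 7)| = 6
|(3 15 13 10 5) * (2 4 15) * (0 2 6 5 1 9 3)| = |(0 2 4 15 13 10 1 9 3 6 5)| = 11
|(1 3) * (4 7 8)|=|(1 3)(4 7 8)|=6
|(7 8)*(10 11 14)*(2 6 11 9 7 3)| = |(2 6 11 14 10 9 7 8 3)| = 9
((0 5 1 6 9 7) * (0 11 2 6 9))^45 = (0 11 1 6 7 5 2 9)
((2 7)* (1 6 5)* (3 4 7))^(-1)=(1 5 6)(2 7 4 3)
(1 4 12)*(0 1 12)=(12)(0 1 4)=[1, 4, 2, 3, 0, 5, 6, 7, 8, 9, 10, 11, 12]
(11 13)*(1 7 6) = (1 7 6)(11 13) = [0, 7, 2, 3, 4, 5, 1, 6, 8, 9, 10, 13, 12, 11]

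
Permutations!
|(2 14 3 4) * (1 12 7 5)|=|(1 12 7 5)(2 14 3 4)|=4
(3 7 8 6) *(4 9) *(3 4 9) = (9)(3 7 8 6 4) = [0, 1, 2, 7, 3, 5, 4, 8, 6, 9]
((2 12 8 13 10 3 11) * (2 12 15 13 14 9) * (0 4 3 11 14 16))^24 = (0 8 11 13 2 14 4 16 12 10 15 9 3)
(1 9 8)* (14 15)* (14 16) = (1 9 8)(14 15 16) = [0, 9, 2, 3, 4, 5, 6, 7, 1, 8, 10, 11, 12, 13, 15, 16, 14]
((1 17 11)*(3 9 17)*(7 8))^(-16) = ((1 3 9 17 11)(7 8))^(-16) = (1 11 17 9 3)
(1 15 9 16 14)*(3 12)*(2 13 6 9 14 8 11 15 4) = (1 4 2 13 6 9 16 8 11 15 14)(3 12) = [0, 4, 13, 12, 2, 5, 9, 7, 11, 16, 10, 15, 3, 6, 1, 14, 8]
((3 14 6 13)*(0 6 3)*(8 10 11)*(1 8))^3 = ((0 6 13)(1 8 10 11)(3 14))^3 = (1 11 10 8)(3 14)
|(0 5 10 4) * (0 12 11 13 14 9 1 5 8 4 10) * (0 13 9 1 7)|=|(0 8 4 12 11 9 7)(1 5 13 14)|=28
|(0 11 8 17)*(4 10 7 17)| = 7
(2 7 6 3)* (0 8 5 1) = (0 8 5 1)(2 7 6 3) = [8, 0, 7, 2, 4, 1, 3, 6, 5]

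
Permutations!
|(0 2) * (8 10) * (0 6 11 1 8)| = |(0 2 6 11 1 8 10)| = 7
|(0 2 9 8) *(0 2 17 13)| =|(0 17 13)(2 9 8)| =3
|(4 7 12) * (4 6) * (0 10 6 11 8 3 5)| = |(0 10 6 4 7 12 11 8 3 5)| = 10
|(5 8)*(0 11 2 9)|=|(0 11 2 9)(5 8)|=4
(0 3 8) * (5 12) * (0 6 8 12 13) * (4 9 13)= [3, 1, 2, 12, 9, 4, 8, 7, 6, 13, 10, 11, 5, 0]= (0 3 12 5 4 9 13)(6 8)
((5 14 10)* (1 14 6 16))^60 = (16)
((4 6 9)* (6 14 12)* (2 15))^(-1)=((2 15)(4 14 12 6 9))^(-1)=(2 15)(4 9 6 12 14)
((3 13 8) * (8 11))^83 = ((3 13 11 8))^83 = (3 8 11 13)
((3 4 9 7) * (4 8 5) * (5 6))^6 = ((3 8 6 5 4 9 7))^6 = (3 7 9 4 5 6 8)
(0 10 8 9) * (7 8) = (0 10 7 8 9) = [10, 1, 2, 3, 4, 5, 6, 8, 9, 0, 7]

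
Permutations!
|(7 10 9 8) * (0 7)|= 5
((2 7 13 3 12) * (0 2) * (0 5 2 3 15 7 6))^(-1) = (0 6 2 5 12 3)(7 15 13)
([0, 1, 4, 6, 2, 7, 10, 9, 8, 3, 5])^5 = [0, 1, 4, 9, 2, 10, 3, 5, 8, 7, 6]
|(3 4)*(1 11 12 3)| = 5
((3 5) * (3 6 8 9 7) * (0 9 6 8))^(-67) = ((0 9 7 3 5 8 6))^(-67) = (0 3 6 7 8 9 5)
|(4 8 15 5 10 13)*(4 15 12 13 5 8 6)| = |(4 6)(5 10)(8 12 13 15)| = 4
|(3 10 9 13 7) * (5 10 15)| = 7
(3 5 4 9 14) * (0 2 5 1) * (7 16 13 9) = (0 2 5 4 7 16 13 9 14 3 1) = [2, 0, 5, 1, 7, 4, 6, 16, 8, 14, 10, 11, 12, 9, 3, 15, 13]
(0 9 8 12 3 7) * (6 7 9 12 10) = (0 12 3 9 8 10 6 7) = [12, 1, 2, 9, 4, 5, 7, 0, 10, 8, 6, 11, 3]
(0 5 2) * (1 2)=(0 5 1 2)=[5, 2, 0, 3, 4, 1]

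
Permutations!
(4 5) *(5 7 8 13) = (4 7 8 13 5) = [0, 1, 2, 3, 7, 4, 6, 8, 13, 9, 10, 11, 12, 5]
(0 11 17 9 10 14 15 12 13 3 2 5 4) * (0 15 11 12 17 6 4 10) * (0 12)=(2 5 10 14 11 6 4 15 17 9 12 13 3)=[0, 1, 5, 2, 15, 10, 4, 7, 8, 12, 14, 6, 13, 3, 11, 17, 16, 9]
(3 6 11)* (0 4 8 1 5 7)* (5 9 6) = (0 4 8 1 9 6 11 3 5 7) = [4, 9, 2, 5, 8, 7, 11, 0, 1, 6, 10, 3]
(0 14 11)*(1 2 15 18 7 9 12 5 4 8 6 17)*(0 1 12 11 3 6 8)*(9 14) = [9, 2, 15, 6, 0, 4, 17, 14, 8, 11, 10, 1, 5, 13, 3, 18, 16, 12, 7] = (0 9 11 1 2 15 18 7 14 3 6 17 12 5 4)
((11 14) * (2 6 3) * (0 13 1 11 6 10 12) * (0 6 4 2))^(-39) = (0 4 3 14 6 11 12 1 10 13 2)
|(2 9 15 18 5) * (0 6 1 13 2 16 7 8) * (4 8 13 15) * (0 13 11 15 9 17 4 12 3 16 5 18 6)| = |(18)(1 9 12 3 16 7 11 15 6)(2 17 4 8 13)| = 45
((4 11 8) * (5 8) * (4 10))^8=((4 11 5 8 10))^8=(4 8 11 10 5)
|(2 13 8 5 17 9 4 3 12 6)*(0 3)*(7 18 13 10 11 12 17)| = |(0 3 17 9 4)(2 10 11 12 6)(5 7 18 13 8)| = 5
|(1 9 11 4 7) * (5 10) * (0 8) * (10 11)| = |(0 8)(1 9 10 5 11 4 7)| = 14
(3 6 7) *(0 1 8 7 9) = (0 1 8 7 3 6 9) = [1, 8, 2, 6, 4, 5, 9, 3, 7, 0]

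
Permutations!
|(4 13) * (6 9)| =2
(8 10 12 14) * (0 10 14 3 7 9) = [10, 1, 2, 7, 4, 5, 6, 9, 14, 0, 12, 11, 3, 13, 8] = (0 10 12 3 7 9)(8 14)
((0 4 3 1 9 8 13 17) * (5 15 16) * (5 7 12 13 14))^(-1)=((0 4 3 1 9 8 14 5 15 16 7 12 13 17))^(-1)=(0 17 13 12 7 16 15 5 14 8 9 1 3 4)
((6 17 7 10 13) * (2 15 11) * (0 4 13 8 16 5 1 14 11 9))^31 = ((0 4 13 6 17 7 10 8 16 5 1 14 11 2 15 9))^31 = (0 9 15 2 11 14 1 5 16 8 10 7 17 6 13 4)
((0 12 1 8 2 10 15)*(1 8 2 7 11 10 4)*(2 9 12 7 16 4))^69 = ((0 7 11 10 15)(1 9 12 8 16 4))^69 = (0 15 10 11 7)(1 8)(4 12)(9 16)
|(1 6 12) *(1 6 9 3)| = 6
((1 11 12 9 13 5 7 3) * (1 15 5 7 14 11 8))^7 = ((1 8)(3 15 5 14 11 12 9 13 7))^7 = (1 8)(3 13 12 14 15 7 9 11 5)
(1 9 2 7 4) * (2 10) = (1 9 10 2 7 4) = [0, 9, 7, 3, 1, 5, 6, 4, 8, 10, 2]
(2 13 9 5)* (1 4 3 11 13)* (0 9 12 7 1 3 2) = (0 9 5)(1 4 2 3 11 13 12 7) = [9, 4, 3, 11, 2, 0, 6, 1, 8, 5, 10, 13, 7, 12]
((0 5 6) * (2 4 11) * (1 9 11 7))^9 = (1 2)(4 9)(7 11) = ((0 5 6)(1 9 11 2 4 7))^9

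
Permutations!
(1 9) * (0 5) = [5, 9, 2, 3, 4, 0, 6, 7, 8, 1] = (0 5)(1 9)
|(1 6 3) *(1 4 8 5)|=6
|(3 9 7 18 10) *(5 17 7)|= 7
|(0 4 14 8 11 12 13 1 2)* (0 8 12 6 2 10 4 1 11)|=|(0 1 10 4 14 12 13 11 6 2 8)|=11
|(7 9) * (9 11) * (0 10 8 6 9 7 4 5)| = 14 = |(0 10 8 6 9 4 5)(7 11)|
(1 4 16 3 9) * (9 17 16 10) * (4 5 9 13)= (1 5 9)(3 17 16)(4 10 13)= [0, 5, 2, 17, 10, 9, 6, 7, 8, 1, 13, 11, 12, 4, 14, 15, 3, 16]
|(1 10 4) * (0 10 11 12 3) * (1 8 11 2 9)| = 21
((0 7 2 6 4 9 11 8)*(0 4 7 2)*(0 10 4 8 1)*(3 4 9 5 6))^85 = (0 9 6 3 1 10 5 2 11 7 4)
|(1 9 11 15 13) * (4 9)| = |(1 4 9 11 15 13)| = 6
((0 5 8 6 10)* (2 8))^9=((0 5 2 8 6 10))^9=(0 8)(2 10)(5 6)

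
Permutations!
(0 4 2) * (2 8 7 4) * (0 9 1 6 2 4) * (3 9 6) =(0 4 8 7)(1 3 9)(2 6) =[4, 3, 6, 9, 8, 5, 2, 0, 7, 1]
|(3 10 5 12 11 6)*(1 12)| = |(1 12 11 6 3 10 5)| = 7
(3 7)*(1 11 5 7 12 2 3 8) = [0, 11, 3, 12, 4, 7, 6, 8, 1, 9, 10, 5, 2] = (1 11 5 7 8)(2 3 12)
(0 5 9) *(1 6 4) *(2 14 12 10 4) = (0 5 9)(1 6 2 14 12 10 4) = [5, 6, 14, 3, 1, 9, 2, 7, 8, 0, 4, 11, 10, 13, 12]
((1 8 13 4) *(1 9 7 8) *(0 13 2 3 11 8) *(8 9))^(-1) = (0 7 9 11 3 2 8 4 13)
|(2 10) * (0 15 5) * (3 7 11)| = |(0 15 5)(2 10)(3 7 11)| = 6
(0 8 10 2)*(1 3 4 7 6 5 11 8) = (0 1 3 4 7 6 5 11 8 10 2) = [1, 3, 0, 4, 7, 11, 5, 6, 10, 9, 2, 8]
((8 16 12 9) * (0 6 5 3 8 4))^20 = (0 5 8 12 4 6 3 16 9)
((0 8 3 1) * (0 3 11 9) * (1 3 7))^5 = ((0 8 11 9)(1 7))^5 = (0 8 11 9)(1 7)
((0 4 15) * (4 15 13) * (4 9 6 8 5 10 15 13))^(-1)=(0 15 10 5 8 6 9 13)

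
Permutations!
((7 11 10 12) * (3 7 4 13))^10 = (3 10 13 11 4 7 12)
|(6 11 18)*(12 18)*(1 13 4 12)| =7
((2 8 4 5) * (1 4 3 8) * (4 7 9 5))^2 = (1 9 2 7 5)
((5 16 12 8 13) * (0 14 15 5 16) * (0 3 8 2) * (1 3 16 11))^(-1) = ((0 14 15 5 16 12 2)(1 3 8 13 11))^(-1) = (0 2 12 16 5 15 14)(1 11 13 8 3)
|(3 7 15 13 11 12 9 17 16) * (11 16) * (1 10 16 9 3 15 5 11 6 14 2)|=|(1 10 16 15 13 9 17 6 14 2)(3 7 5 11 12)|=10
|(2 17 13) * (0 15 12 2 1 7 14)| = |(0 15 12 2 17 13 1 7 14)| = 9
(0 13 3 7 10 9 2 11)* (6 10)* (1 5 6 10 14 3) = (0 13 1 5 6 14 3 7 10 9 2 11) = [13, 5, 11, 7, 4, 6, 14, 10, 8, 2, 9, 0, 12, 1, 3]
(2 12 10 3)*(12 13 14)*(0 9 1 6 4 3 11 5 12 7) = [9, 6, 13, 2, 3, 12, 4, 0, 8, 1, 11, 5, 10, 14, 7] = (0 9 1 6 4 3 2 13 14 7)(5 12 10 11)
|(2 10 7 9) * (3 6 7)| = |(2 10 3 6 7 9)| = 6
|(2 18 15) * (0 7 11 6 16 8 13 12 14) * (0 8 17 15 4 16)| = 12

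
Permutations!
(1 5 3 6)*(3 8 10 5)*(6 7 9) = (1 3 7 9 6)(5 8 10) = [0, 3, 2, 7, 4, 8, 1, 9, 10, 6, 5]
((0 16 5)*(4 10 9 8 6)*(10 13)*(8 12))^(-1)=(0 5 16)(4 6 8 12 9 10 13)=((0 16 5)(4 13 10 9 12 8 6))^(-1)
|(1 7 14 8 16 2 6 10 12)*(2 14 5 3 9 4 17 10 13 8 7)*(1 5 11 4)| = 16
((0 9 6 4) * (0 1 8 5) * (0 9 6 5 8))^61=((0 6 4 1)(5 9))^61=(0 6 4 1)(5 9)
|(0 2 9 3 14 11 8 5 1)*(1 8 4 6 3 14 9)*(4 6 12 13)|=|(0 2 1)(3 9 14 11 6)(4 12 13)(5 8)|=30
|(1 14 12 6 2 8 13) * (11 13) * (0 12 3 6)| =8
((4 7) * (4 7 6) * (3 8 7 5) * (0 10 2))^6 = (10)(3 7)(5 8)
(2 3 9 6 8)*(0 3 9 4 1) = (0 3 4 1)(2 9 6 8) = [3, 0, 9, 4, 1, 5, 8, 7, 2, 6]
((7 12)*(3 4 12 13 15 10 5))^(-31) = ((3 4 12 7 13 15 10 5))^(-31) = (3 4 12 7 13 15 10 5)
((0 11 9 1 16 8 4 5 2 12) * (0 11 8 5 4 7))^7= ((0 8 7)(1 16 5 2 12 11 9))^7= (16)(0 8 7)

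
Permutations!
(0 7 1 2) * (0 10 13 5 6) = (0 7 1 2 10 13 5 6) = [7, 2, 10, 3, 4, 6, 0, 1, 8, 9, 13, 11, 12, 5]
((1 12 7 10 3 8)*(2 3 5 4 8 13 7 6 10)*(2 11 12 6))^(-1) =(1 8 4 5 10 6)(2 12 11 7 13 3)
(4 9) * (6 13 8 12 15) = (4 9)(6 13 8 12 15) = [0, 1, 2, 3, 9, 5, 13, 7, 12, 4, 10, 11, 15, 8, 14, 6]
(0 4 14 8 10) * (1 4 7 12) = (0 7 12 1 4 14 8 10) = [7, 4, 2, 3, 14, 5, 6, 12, 10, 9, 0, 11, 1, 13, 8]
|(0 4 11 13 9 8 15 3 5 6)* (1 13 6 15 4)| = |(0 1 13 9 8 4 11 6)(3 5 15)| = 24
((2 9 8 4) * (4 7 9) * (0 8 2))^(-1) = (0 4 2 9 7 8) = ((0 8 7 9 2 4))^(-1)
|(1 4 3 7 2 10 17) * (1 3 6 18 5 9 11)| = |(1 4 6 18 5 9 11)(2 10 17 3 7)| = 35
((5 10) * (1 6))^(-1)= ((1 6)(5 10))^(-1)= (1 6)(5 10)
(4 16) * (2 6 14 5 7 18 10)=(2 6 14 5 7 18 10)(4 16)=[0, 1, 6, 3, 16, 7, 14, 18, 8, 9, 2, 11, 12, 13, 5, 15, 4, 17, 10]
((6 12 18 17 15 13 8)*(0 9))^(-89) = (0 9)(6 18 15 8 12 17 13)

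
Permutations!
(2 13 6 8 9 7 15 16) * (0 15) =(0 15 16 2 13 6 8 9 7) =[15, 1, 13, 3, 4, 5, 8, 0, 9, 7, 10, 11, 12, 6, 14, 16, 2]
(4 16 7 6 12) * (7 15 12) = (4 16 15 12)(6 7) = [0, 1, 2, 3, 16, 5, 7, 6, 8, 9, 10, 11, 4, 13, 14, 12, 15]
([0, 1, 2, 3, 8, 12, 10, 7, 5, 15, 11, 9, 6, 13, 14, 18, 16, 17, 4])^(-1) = (4 18 15 9 11 10 6 12 5 8)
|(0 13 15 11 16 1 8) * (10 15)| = 8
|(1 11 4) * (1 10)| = 4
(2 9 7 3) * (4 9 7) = [0, 1, 7, 2, 9, 5, 6, 3, 8, 4] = (2 7 3)(4 9)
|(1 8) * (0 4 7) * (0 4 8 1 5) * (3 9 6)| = 6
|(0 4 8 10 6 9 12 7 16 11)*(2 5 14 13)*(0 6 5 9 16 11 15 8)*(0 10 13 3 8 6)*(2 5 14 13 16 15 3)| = 18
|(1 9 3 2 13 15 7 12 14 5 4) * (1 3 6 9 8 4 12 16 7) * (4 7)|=|(1 8 7 16 4 3 2 13 15)(5 12 14)(6 9)|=18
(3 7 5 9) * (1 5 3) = [0, 5, 2, 7, 4, 9, 6, 3, 8, 1] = (1 5 9)(3 7)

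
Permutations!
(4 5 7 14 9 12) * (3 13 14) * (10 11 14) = (3 13 10 11 14 9 12 4 5 7) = [0, 1, 2, 13, 5, 7, 6, 3, 8, 12, 11, 14, 4, 10, 9]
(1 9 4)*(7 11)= [0, 9, 2, 3, 1, 5, 6, 11, 8, 4, 10, 7]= (1 9 4)(7 11)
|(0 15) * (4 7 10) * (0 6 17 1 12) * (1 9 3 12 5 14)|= 21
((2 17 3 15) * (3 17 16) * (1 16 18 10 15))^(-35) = (1 16 3)(2 18 10 15)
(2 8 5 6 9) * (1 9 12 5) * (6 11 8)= (1 9 2 6 12 5 11 8)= [0, 9, 6, 3, 4, 11, 12, 7, 1, 2, 10, 8, 5]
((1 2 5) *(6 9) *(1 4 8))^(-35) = (6 9)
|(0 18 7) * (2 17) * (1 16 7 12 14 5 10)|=18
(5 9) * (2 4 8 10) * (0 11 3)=[11, 1, 4, 0, 8, 9, 6, 7, 10, 5, 2, 3]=(0 11 3)(2 4 8 10)(5 9)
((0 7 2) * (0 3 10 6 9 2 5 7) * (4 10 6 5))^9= (2 3 6 9)(4 10 5 7)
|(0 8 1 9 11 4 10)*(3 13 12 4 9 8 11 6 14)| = |(0 11 9 6 14 3 13 12 4 10)(1 8)| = 10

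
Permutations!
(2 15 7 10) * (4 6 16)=[0, 1, 15, 3, 6, 5, 16, 10, 8, 9, 2, 11, 12, 13, 14, 7, 4]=(2 15 7 10)(4 6 16)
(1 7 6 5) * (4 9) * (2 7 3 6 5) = (1 3 6 2 7 5)(4 9) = [0, 3, 7, 6, 9, 1, 2, 5, 8, 4]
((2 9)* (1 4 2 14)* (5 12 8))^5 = (14)(5 8 12)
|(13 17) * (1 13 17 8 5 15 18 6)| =|(1 13 8 5 15 18 6)| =7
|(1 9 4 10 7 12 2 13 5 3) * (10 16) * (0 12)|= 12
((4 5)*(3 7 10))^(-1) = ((3 7 10)(4 5))^(-1) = (3 10 7)(4 5)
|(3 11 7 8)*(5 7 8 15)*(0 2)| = 6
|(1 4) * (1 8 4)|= 2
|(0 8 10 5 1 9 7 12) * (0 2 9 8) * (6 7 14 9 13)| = 20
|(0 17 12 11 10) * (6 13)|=|(0 17 12 11 10)(6 13)|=10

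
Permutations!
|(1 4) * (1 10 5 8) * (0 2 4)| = |(0 2 4 10 5 8 1)| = 7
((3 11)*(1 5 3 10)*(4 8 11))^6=(1 10 11 8 4 3 5)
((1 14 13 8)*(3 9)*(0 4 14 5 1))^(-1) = ((0 4 14 13 8)(1 5)(3 9))^(-1) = (0 8 13 14 4)(1 5)(3 9)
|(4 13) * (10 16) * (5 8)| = 2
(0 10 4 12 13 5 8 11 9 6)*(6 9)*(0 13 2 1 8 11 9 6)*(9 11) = (0 10 4 12 2 1 8 11)(5 9 6 13) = [10, 8, 1, 3, 12, 9, 13, 7, 11, 6, 4, 0, 2, 5]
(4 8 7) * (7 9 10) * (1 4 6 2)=(1 4 8 9 10 7 6 2)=[0, 4, 1, 3, 8, 5, 2, 6, 9, 10, 7]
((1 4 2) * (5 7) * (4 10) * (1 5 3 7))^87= (1 4 5 10 2)(3 7)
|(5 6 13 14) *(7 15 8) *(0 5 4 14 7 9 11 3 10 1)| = |(0 5 6 13 7 15 8 9 11 3 10 1)(4 14)| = 12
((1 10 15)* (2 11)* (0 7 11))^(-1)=((0 7 11 2)(1 10 15))^(-1)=(0 2 11 7)(1 15 10)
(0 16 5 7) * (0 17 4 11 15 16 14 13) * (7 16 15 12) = [14, 1, 2, 3, 11, 16, 6, 17, 8, 9, 10, 12, 7, 0, 13, 15, 5, 4] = (0 14 13)(4 11 12 7 17)(5 16)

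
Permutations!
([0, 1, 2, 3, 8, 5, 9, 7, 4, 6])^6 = [0, 1, 2, 3, 4, 5, 6, 7, 8, 9]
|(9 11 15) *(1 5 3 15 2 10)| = |(1 5 3 15 9 11 2 10)| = 8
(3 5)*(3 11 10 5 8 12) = (3 8 12)(5 11 10) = [0, 1, 2, 8, 4, 11, 6, 7, 12, 9, 5, 10, 3]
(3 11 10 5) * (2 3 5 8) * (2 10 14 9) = (2 3 11 14 9)(8 10) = [0, 1, 3, 11, 4, 5, 6, 7, 10, 2, 8, 14, 12, 13, 9]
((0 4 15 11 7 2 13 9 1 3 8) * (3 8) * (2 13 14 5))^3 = (0 11 9)(1 4 7)(8 15 13)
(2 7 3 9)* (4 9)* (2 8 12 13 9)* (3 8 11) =(2 7 8 12 13 9 11 3 4) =[0, 1, 7, 4, 2, 5, 6, 8, 12, 11, 10, 3, 13, 9]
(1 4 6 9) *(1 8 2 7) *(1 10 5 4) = (2 7 10 5 4 6 9 8) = [0, 1, 7, 3, 6, 4, 9, 10, 2, 8, 5]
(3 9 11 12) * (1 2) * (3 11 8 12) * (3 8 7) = (1 2)(3 9 7)(8 12 11) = [0, 2, 1, 9, 4, 5, 6, 3, 12, 7, 10, 8, 11]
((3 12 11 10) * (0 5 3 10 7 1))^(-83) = ((0 5 3 12 11 7 1))^(-83) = (0 5 3 12 11 7 1)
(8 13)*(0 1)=(0 1)(8 13)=[1, 0, 2, 3, 4, 5, 6, 7, 13, 9, 10, 11, 12, 8]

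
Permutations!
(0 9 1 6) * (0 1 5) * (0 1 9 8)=(0 8)(1 6 9 5)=[8, 6, 2, 3, 4, 1, 9, 7, 0, 5]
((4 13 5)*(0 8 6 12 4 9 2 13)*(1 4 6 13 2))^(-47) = ((0 8 13 5 9 1 4)(6 12))^(-47) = (0 13 9 4 8 5 1)(6 12)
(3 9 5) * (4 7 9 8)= [0, 1, 2, 8, 7, 3, 6, 9, 4, 5]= (3 8 4 7 9 5)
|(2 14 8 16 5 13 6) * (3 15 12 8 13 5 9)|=12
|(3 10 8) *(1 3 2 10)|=|(1 3)(2 10 8)|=6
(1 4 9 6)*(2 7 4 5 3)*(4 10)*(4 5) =(1 4 9 6)(2 7 10 5 3) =[0, 4, 7, 2, 9, 3, 1, 10, 8, 6, 5]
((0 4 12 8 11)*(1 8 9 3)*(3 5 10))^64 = ((0 4 12 9 5 10 3 1 8 11))^64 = (0 5 8 12 3)(1 4 10 11 9)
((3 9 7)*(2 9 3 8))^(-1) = ((2 9 7 8))^(-1) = (2 8 7 9)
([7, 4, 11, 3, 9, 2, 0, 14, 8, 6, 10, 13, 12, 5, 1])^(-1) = (0 6 9 4 1 14 7)(2 5 13 11)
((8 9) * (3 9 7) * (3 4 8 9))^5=(9)(4 7 8)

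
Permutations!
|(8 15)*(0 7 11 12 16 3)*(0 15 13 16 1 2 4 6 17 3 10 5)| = |(0 7 11 12 1 2 4 6 17 3 15 8 13 16 10 5)| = 16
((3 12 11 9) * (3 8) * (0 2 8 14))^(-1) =(0 14 9 11 12 3 8 2)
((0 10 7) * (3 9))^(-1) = ((0 10 7)(3 9))^(-1) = (0 7 10)(3 9)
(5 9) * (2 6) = (2 6)(5 9) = [0, 1, 6, 3, 4, 9, 2, 7, 8, 5]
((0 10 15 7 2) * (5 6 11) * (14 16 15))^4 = (0 15 10 7 14 2 16)(5 6 11)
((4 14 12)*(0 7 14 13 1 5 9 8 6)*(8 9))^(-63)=(0 5 4 7 8 13 14 6 1 12)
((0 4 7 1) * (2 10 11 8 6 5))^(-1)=(0 1 7 4)(2 5 6 8 11 10)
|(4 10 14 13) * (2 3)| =4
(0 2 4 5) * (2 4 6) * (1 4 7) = (0 7 1 4 5)(2 6) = [7, 4, 6, 3, 5, 0, 2, 1]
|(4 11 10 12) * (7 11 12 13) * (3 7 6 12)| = |(3 7 11 10 13 6 12 4)| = 8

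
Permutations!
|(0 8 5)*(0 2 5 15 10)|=4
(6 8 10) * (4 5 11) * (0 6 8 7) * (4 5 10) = [6, 1, 2, 3, 10, 11, 7, 0, 4, 9, 8, 5] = (0 6 7)(4 10 8)(5 11)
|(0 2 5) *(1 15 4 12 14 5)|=8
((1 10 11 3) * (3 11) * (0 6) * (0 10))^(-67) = ((11)(0 6 10 3 1))^(-67) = (11)(0 3 6 1 10)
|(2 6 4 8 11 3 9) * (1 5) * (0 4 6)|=14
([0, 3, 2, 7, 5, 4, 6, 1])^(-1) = [0, 7, 2, 1, 5, 4, 6, 3]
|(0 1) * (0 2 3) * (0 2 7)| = 6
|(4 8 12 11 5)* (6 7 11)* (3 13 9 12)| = 10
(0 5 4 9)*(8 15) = (0 5 4 9)(8 15) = [5, 1, 2, 3, 9, 4, 6, 7, 15, 0, 10, 11, 12, 13, 14, 8]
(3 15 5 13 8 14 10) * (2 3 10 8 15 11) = (2 3 11)(5 13 15)(8 14) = [0, 1, 3, 11, 4, 13, 6, 7, 14, 9, 10, 2, 12, 15, 8, 5]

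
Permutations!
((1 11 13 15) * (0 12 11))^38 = (0 11 15)(1 12 13)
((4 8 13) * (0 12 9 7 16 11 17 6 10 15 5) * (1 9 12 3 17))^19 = (0 15 6 3 5 10 17)(1 11 16 7 9)(4 8 13)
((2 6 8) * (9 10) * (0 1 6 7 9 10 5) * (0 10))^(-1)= ((0 1 6 8 2 7 9 5 10))^(-1)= (0 10 5 9 7 2 8 6 1)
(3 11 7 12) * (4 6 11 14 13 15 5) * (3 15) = [0, 1, 2, 14, 6, 4, 11, 12, 8, 9, 10, 7, 15, 3, 13, 5] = (3 14 13)(4 6 11 7 12 15 5)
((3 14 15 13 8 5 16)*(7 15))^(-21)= (3 15 5 14 13 16 7 8)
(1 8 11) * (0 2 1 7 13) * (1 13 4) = (0 2 13)(1 8 11 7 4) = [2, 8, 13, 3, 1, 5, 6, 4, 11, 9, 10, 7, 12, 0]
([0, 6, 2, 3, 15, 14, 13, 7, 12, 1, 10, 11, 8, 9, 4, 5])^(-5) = (1 9 13 6)(4 14 5 15)(8 12)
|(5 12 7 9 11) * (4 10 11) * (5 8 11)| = 6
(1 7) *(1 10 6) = (1 7 10 6) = [0, 7, 2, 3, 4, 5, 1, 10, 8, 9, 6]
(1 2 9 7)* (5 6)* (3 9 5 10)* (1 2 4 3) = (1 4 3 9 7 2 5 6 10) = [0, 4, 5, 9, 3, 6, 10, 2, 8, 7, 1]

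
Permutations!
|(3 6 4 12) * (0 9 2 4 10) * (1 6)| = |(0 9 2 4 12 3 1 6 10)| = 9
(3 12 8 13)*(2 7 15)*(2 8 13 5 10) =[0, 1, 7, 12, 4, 10, 6, 15, 5, 9, 2, 11, 13, 3, 14, 8] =(2 7 15 8 5 10)(3 12 13)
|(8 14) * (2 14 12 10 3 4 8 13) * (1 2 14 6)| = |(1 2 6)(3 4 8 12 10)(13 14)| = 30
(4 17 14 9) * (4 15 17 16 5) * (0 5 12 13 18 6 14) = (0 5 4 16 12 13 18 6 14 9 15 17) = [5, 1, 2, 3, 16, 4, 14, 7, 8, 15, 10, 11, 13, 18, 9, 17, 12, 0, 6]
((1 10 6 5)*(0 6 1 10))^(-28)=(0 5 1 6 10)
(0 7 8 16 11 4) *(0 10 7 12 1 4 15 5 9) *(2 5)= (0 12 1 4 10 7 8 16 11 15 2 5 9)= [12, 4, 5, 3, 10, 9, 6, 8, 16, 0, 7, 15, 1, 13, 14, 2, 11]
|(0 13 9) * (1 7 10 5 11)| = 15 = |(0 13 9)(1 7 10 5 11)|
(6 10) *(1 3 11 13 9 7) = (1 3 11 13 9 7)(6 10) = [0, 3, 2, 11, 4, 5, 10, 1, 8, 7, 6, 13, 12, 9]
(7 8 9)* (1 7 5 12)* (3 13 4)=(1 7 8 9 5 12)(3 13 4)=[0, 7, 2, 13, 3, 12, 6, 8, 9, 5, 10, 11, 1, 4]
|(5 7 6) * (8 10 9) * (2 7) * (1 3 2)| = |(1 3 2 7 6 5)(8 10 9)| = 6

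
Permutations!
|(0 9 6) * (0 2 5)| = 5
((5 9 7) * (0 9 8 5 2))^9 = ((0 9 7 2)(5 8))^9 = (0 9 7 2)(5 8)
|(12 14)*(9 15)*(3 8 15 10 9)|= |(3 8 15)(9 10)(12 14)|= 6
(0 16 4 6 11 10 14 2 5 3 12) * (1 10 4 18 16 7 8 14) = (0 7 8 14 2 5 3 12)(1 10)(4 6 11)(16 18) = [7, 10, 5, 12, 6, 3, 11, 8, 14, 9, 1, 4, 0, 13, 2, 15, 18, 17, 16]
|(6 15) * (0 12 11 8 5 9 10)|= 14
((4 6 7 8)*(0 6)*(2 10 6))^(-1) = ((0 2 10 6 7 8 4))^(-1) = (0 4 8 7 6 10 2)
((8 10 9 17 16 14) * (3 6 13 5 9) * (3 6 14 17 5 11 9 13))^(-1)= (3 6 10 8 14)(5 9 11 13)(16 17)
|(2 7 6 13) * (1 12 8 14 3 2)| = 9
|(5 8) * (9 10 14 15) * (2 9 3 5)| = |(2 9 10 14 15 3 5 8)| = 8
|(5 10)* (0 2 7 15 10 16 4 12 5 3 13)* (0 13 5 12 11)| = 10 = |(0 2 7 15 10 3 5 16 4 11)|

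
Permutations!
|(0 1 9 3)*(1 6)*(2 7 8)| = |(0 6 1 9 3)(2 7 8)| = 15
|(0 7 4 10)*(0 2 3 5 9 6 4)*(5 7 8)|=|(0 8 5 9 6 4 10 2 3 7)|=10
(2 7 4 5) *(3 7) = (2 3 7 4 5) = [0, 1, 3, 7, 5, 2, 6, 4]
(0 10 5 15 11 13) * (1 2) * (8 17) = (0 10 5 15 11 13)(1 2)(8 17) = [10, 2, 1, 3, 4, 15, 6, 7, 17, 9, 5, 13, 12, 0, 14, 11, 16, 8]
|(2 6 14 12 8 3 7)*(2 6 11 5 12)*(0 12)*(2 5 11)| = 8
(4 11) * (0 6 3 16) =(0 6 3 16)(4 11) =[6, 1, 2, 16, 11, 5, 3, 7, 8, 9, 10, 4, 12, 13, 14, 15, 0]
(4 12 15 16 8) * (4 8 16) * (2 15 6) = (16)(2 15 4 12 6) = [0, 1, 15, 3, 12, 5, 2, 7, 8, 9, 10, 11, 6, 13, 14, 4, 16]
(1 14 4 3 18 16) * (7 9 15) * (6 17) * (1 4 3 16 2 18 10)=(1 14 3 10)(2 18)(4 16)(6 17)(7 9 15)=[0, 14, 18, 10, 16, 5, 17, 9, 8, 15, 1, 11, 12, 13, 3, 7, 4, 6, 2]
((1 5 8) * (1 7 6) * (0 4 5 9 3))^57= (0 8 1)(3 5 6)(4 7 9)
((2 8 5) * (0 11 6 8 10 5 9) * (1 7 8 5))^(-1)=((0 11 6 5 2 10 1 7 8 9))^(-1)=(0 9 8 7 1 10 2 5 6 11)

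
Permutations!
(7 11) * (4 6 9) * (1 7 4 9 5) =(1 7 11 4 6 5) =[0, 7, 2, 3, 6, 1, 5, 11, 8, 9, 10, 4]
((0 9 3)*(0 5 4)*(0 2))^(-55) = (0 2 4 5 3 9)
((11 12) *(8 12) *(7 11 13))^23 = ((7 11 8 12 13))^23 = (7 12 11 13 8)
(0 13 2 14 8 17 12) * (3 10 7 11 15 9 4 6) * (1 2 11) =[13, 2, 14, 10, 6, 5, 3, 1, 17, 4, 7, 15, 0, 11, 8, 9, 16, 12] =(0 13 11 15 9 4 6 3 10 7 1 2 14 8 17 12)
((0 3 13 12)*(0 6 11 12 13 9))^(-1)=((13)(0 3 9)(6 11 12))^(-1)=(13)(0 9 3)(6 12 11)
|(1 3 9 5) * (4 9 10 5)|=4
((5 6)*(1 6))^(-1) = ((1 6 5))^(-1) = (1 5 6)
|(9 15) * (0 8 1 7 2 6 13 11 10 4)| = |(0 8 1 7 2 6 13 11 10 4)(9 15)| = 10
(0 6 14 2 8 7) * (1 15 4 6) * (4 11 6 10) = (0 1 15 11 6 14 2 8 7)(4 10) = [1, 15, 8, 3, 10, 5, 14, 0, 7, 9, 4, 6, 12, 13, 2, 11]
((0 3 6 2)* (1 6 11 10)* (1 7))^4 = ((0 3 11 10 7 1 6 2))^4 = (0 7)(1 3)(2 10)(6 11)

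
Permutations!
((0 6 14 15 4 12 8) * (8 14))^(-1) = (0 8 6)(4 15 14 12)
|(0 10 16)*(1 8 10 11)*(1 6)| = 7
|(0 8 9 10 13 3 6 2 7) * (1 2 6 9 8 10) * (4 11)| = |(0 10 13 3 9 1 2 7)(4 11)| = 8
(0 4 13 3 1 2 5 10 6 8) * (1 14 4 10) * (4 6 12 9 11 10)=[4, 2, 5, 14, 13, 1, 8, 7, 0, 11, 12, 10, 9, 3, 6]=(0 4 13 3 14 6 8)(1 2 5)(9 11 10 12)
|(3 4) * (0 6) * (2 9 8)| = 6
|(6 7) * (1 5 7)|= 4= |(1 5 7 6)|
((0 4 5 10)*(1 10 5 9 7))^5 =(0 10 1 7 9 4)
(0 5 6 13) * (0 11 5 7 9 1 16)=(0 7 9 1 16)(5 6 13 11)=[7, 16, 2, 3, 4, 6, 13, 9, 8, 1, 10, 5, 12, 11, 14, 15, 0]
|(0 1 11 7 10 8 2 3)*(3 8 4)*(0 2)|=|(0 1 11 7 10 4 3 2 8)|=9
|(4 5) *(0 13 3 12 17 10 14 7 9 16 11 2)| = 12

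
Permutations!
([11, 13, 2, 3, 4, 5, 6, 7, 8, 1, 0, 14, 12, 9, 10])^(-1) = (0 10 14 11)(1 9 13)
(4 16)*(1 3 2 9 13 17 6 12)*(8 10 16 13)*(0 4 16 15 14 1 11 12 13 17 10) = (0 4 17 6 13 10 15 14 1 3 2 9 8)(11 12) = [4, 3, 9, 2, 17, 5, 13, 7, 0, 8, 15, 12, 11, 10, 1, 14, 16, 6]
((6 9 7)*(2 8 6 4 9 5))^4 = ((2 8 6 5)(4 9 7))^4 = (4 9 7)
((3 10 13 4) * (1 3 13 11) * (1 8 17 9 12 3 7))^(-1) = (1 7)(3 12 9 17 8 11 10)(4 13)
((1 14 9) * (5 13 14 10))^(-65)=(1 10 5 13 14 9)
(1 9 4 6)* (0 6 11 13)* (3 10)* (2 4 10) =(0 6 1 9 10 3 2 4 11 13) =[6, 9, 4, 2, 11, 5, 1, 7, 8, 10, 3, 13, 12, 0]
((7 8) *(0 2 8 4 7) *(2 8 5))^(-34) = (8)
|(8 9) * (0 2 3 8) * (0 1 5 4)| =8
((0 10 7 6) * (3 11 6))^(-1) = (0 6 11 3 7 10) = ((0 10 7 3 11 6))^(-1)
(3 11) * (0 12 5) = (0 12 5)(3 11) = [12, 1, 2, 11, 4, 0, 6, 7, 8, 9, 10, 3, 5]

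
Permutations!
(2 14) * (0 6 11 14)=(0 6 11 14 2)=[6, 1, 0, 3, 4, 5, 11, 7, 8, 9, 10, 14, 12, 13, 2]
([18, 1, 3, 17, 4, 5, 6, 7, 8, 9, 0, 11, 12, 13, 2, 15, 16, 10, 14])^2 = [14, 1, 17, 10, 4, 5, 6, 7, 8, 9, 18, 11, 12, 13, 3, 15, 16, 0, 2]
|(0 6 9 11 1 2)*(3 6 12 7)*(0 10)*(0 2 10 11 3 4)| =|(0 12 7 4)(1 10 2 11)(3 6 9)| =12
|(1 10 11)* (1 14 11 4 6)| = |(1 10 4 6)(11 14)| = 4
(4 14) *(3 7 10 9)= (3 7 10 9)(4 14)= [0, 1, 2, 7, 14, 5, 6, 10, 8, 3, 9, 11, 12, 13, 4]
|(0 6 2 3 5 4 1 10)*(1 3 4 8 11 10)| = |(0 6 2 4 3 5 8 11 10)| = 9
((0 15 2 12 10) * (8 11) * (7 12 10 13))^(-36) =((0 15 2 10)(7 12 13)(8 11))^(-36) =(15)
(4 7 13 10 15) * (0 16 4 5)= (0 16 4 7 13 10 15 5)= [16, 1, 2, 3, 7, 0, 6, 13, 8, 9, 15, 11, 12, 10, 14, 5, 4]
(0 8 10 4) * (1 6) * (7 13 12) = (0 8 10 4)(1 6)(7 13 12) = [8, 6, 2, 3, 0, 5, 1, 13, 10, 9, 4, 11, 7, 12]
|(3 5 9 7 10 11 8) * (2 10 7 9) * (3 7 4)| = 8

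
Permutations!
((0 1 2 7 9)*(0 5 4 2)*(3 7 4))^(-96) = (9)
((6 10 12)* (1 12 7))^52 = ((1 12 6 10 7))^52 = (1 6 7 12 10)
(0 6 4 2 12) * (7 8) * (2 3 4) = (0 6 2 12)(3 4)(7 8) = [6, 1, 12, 4, 3, 5, 2, 8, 7, 9, 10, 11, 0]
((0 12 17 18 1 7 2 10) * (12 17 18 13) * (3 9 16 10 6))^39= (18)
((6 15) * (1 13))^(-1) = (1 13)(6 15)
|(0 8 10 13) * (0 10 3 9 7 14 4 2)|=|(0 8 3 9 7 14 4 2)(10 13)|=8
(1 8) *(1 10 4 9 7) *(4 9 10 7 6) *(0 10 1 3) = (0 10 9 6 4 1 8 7 3) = [10, 8, 2, 0, 1, 5, 4, 3, 7, 6, 9]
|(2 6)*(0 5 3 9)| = 4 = |(0 5 3 9)(2 6)|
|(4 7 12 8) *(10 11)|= |(4 7 12 8)(10 11)|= 4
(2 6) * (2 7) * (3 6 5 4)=(2 5 4 3 6 7)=[0, 1, 5, 6, 3, 4, 7, 2]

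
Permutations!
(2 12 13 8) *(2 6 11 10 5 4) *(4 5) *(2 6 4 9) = (2 12 13 8 4 6 11 10 9) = [0, 1, 12, 3, 6, 5, 11, 7, 4, 2, 9, 10, 13, 8]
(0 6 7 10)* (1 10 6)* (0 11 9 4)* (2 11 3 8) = [1, 10, 11, 8, 0, 5, 7, 6, 2, 4, 3, 9] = (0 1 10 3 8 2 11 9 4)(6 7)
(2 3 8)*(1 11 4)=(1 11 4)(2 3 8)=[0, 11, 3, 8, 1, 5, 6, 7, 2, 9, 10, 4]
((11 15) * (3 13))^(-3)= ((3 13)(11 15))^(-3)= (3 13)(11 15)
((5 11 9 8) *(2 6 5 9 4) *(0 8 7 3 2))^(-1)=(0 4 11 5 6 2 3 7 9 8)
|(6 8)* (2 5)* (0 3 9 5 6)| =7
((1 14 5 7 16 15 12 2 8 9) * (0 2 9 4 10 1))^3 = (0 4 14 16 9 8 1 7 12 2 10 5 15)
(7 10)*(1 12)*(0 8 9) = (0 8 9)(1 12)(7 10) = [8, 12, 2, 3, 4, 5, 6, 10, 9, 0, 7, 11, 1]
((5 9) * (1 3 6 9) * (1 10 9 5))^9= (1 5)(3 10)(6 9)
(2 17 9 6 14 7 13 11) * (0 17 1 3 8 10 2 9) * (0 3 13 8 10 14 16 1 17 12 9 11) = (0 12 9 6 16 1 13)(2 17 3 10)(7 8 14) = [12, 13, 17, 10, 4, 5, 16, 8, 14, 6, 2, 11, 9, 0, 7, 15, 1, 3]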